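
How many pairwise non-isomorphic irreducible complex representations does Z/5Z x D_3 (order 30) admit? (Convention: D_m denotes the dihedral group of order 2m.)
15

The number of irreducible complex representations of a finite group equals its number of conjugacy classes. For a direct product, #classes(G x H) = #classes(G) * #classes(H). Z/5Z has 5 classes (abelian), D_3 has 3 classes, so 5 * 3 = 15, so Z/5Z x D_3 (order 30) has exactly 15 irreducible complex representations.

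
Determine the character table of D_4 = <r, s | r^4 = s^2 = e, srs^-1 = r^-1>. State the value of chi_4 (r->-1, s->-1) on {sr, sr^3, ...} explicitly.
Conjugacy classes: {e} of size 1, {r^2} of size 1, {r^1, r^3} of size 2, {s, sr^2, ...} of size 2, {sr, sr^3, ...} of size 2.
Character table:
  irrep \ class              {e} (size 1)  {r^2} (size 1)  {r^1, r^3} (size 2)  {s, sr^2, ...} (size 2)  {sr, sr^3, ...} (size 2)
  chi_1 (triv)               1             1               1                    1                        1                       
  chi_2 (sign: r->1, s->-1)  1             1               1                    -1                       -1                      
  chi_3 (r->-1, s->1)        1             1               -1                   1                        -1                      
  chi_4 (r->-1, s->-1)       1             1               -1                   -1                       1                       
  chi_5 (2d, j=1)            2             -2              0                    0                        0                       

Spot check: chi_4 (r->-1, s->-1) on {sr, sr^3, ...} = 1.

Derivation: D_4 has order 2*4 = 8 with 5 conjugacy classes, hence 5 irreducibles. Sum of squared dims 1 + 1 + 1 + 1 + 4 = 8 = |G|. Linear characters come from the abelianisation; the 2-dimensional irreps have character r^k -> 2*cos(2*pi*j*k/4), reflections -> 0.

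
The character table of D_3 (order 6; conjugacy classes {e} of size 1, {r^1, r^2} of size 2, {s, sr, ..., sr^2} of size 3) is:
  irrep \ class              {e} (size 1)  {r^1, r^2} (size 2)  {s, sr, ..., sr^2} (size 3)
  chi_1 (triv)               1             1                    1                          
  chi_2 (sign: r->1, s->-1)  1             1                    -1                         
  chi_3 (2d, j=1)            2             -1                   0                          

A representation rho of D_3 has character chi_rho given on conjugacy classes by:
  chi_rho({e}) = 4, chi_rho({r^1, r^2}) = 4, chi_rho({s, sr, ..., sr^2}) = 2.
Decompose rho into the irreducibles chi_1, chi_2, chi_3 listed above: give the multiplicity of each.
Multiplicities: chi_1: 3, chi_2: 1, chi_3: 0.

Proof sketch: Use <chi_rho, chi> = (1/|G|) sum_C |C| * chi_rho(C) * conj(chi(C)) with |G| = 6 for each irreducible chi in the table:
  <chi_rho, chi_1> = (1/6)[1*(4)*conj(1) + 2*(4)*conj(1) + 3*(2)*conj(1)]
      = (1/6)[(4) + (8) + (6)] = 18/6 = 3
  <chi_rho, chi_2> = (1/6)[1*(4)*conj(1) + 2*(4)*conj(1) + 3*(2)*conj(-1)]
      = (1/6)[(4) + (8) + (-6)] = 6/6 = 1
  <chi_rho, chi_3> = (1/6)[1*(4)*conj(2) + 2*(4)*conj(-1) + 3*(2)*conj(0)]
      = (1/6)[(8) + (-8) + (0)] = 0/6 = 0
Dimension check: dim(rho) = sum (mult * dim) = 3*1 + 1*1 + 0*2 = 4 = chi_rho(e) = 4.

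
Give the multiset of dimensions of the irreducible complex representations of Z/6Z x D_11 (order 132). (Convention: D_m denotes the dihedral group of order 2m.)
Dimensions: 1, 1, 1, 1, 1, 1, 1, 1, 1, 1, 1, 1, 2, 2, 2, 2, 2, 2, 2, 2, 2, 2, 2, 2, 2, 2, 2, 2, 2, 2, 2, 2, 2, 2, 2, 2, 2, 2, 2, 2, 2, 2

Justification: There are 42 irreducibles (= number of conjugacy classes). Their dimensions d_i satisfy sum d_i^2 = |G| = 132: 1 + 1 + 1 + 1 + 1 + 1 + 1 + 1 + 1 + 1 + 1 + 1 + 4 + 4 + 4 + 4 + 4 + 4 + 4 + 4 + 4 + 4 + 4 + 4 + 4 + 4 + 4 + 4 + 4 + 4 + 4 + 4 + 4 + 4 + 4 + 4 + 4 + 4 + 4 + 4 + 4 + 4 = 132. (For the product with Z/6Z: each of the 6 1-dim characters of Z/6Z tensors with each irrep of D_11, giving 6 copies of each D_11-dimension.)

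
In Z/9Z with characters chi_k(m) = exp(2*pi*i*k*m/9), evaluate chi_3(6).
chi_3(6) = zeta_9^18 = 1

Justification: chi_3(6) = zeta_9^(3*6) = zeta_9^18. Since zeta_9^9 = 1, this equals zeta_9^0 = exp(2*pi*i*0/9) = 1.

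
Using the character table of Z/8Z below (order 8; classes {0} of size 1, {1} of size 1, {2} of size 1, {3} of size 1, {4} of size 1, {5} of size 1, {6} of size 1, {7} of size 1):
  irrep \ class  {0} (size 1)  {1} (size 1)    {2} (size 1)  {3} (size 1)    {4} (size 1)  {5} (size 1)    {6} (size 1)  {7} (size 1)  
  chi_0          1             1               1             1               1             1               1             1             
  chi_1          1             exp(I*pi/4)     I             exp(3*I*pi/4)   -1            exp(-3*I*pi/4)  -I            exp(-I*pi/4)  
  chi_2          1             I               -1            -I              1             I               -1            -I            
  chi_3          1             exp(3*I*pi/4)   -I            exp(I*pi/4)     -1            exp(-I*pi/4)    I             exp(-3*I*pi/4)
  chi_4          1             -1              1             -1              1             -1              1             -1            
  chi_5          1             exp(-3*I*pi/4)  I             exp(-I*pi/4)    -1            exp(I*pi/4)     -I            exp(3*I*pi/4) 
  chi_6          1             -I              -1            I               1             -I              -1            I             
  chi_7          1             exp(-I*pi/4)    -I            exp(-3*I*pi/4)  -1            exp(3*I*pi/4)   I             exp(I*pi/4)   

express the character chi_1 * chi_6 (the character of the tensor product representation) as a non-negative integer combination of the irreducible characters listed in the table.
chi_1 tensor chi_6 = chi_7 (all other irreducibles have multiplicity 0).

Details: The character of a tensor product is the pointwise product (chi_1 * chi_6)(C) = chi_1(C) * chi_6(C):
  {0}: (1)*(1), {1}: (exp(I*pi/4))*(-I), {2}: (I)*(-1), {3}: (exp(3*I*pi/4))*(I), {4}: (-1)*(1), {5}: (exp(-3*I*pi/4))*(-I), {6}: (-I)*(-1), {7}: (exp(-I*pi/4))*(I)
so (chi_1 * chi_6) takes values
  {0} -> 1, {1} -> -exp(3*I*pi/4), {2} -> -I, {3} -> exp(-3*I*pi/4), {4} -> -1, {5} -> -exp(-I*pi/4), {6} -> I, {7} -> exp(I*pi/4).
Now take the inner product of this character with each irreducible chi from the table, <chi_1*chi_6, chi> = (1/8) sum_C |C| (chi_1*chi_6)(C) conj(chi(C)):
  <chi_1*chi_6, chi_0> = (1/8)[1*(1)*conj(1) + 1*(-exp(3*I*pi/4))*conj(1) + 1*(-I)*conj(1) + 1*(exp(-3*I*pi/4))*conj(1) + 1*(-1)*conj(1) + 1*(-exp(-I*pi/4))*conj(1) + 1*(I)*conj(1) + 1*(exp(I*pi/4))*conj(1)]
      = (1/8)[(1) + (-exp(3*I*pi/4)) + (-I) + (exp(-3*I*pi/4)) + (-1) + (-exp(-I*pi/4)) + (I) + (exp(I*pi/4))] = 0/8 = 0
  <chi_1*chi_6, chi_1> = (1/8)[1*(1)*conj(1) + 1*(-exp(3*I*pi/4))*conj(exp(I*pi/4)) + 1*(-I)*conj(I) + 1*(exp(-3*I*pi/4))*conj(exp(3*I*pi/4)) + 1*(-1)*conj(-1) + 1*(-exp(-I*pi/4))*conj(exp(-3*I*pi/4)) + 1*(I)*conj(-I) + 1*(exp(I*pi/4))*conj(exp(-I*pi/4))]
      = (1/8)[(1) + (-I) + (-1) + (I) + (1) + (-I) + (-1) + (I)] = 0/8 = 0
  <chi_1*chi_6, chi_2> = (1/8)[1*(1)*conj(1) + 1*(-exp(3*I*pi/4))*conj(I) + 1*(-I)*conj(-1) + 1*(exp(-3*I*pi/4))*conj(-I) + 1*(-1)*conj(1) + 1*(-exp(-I*pi/4))*conj(I) + 1*(I)*conj(-1) + 1*(exp(I*pi/4))*conj(-I)]
      = (1/8)[(1) + (exp(-3*I*pi/4)) + (I) + (exp(-I*pi/4)) + (-1) + (exp(I*pi/4)) + (-I) + (exp(3*I*pi/4))] = 0/8 = 0
  <chi_1*chi_6, chi_3> = (1/8)[1*(1)*conj(1) + 1*(-exp(3*I*pi/4))*conj(exp(3*I*pi/4)) + 1*(-I)*conj(-I) + 1*(exp(-3*I*pi/4))*conj(exp(I*pi/4)) + 1*(-1)*conj(-1) + 1*(-exp(-I*pi/4))*conj(exp(-I*pi/4)) + 1*(I)*conj(I) + 1*(exp(I*pi/4))*conj(exp(-3*I*pi/4))]
      = (1/8)[(1) + (-1) + (1) + (-1) + (1) + (-1) + (1) + (-1)] = 0/8 = 0
  <chi_1*chi_6, chi_4> = (1/8)[1*(1)*conj(1) + 1*(-exp(3*I*pi/4))*conj(-1) + 1*(-I)*conj(1) + 1*(exp(-3*I*pi/4))*conj(-1) + 1*(-1)*conj(1) + 1*(-exp(-I*pi/4))*conj(-1) + 1*(I)*conj(1) + 1*(exp(I*pi/4))*conj(-1)]
      = (1/8)[(1) + (exp(3*I*pi/4)) + (-I) + (-exp(-3*I*pi/4)) + (-1) + (exp(-I*pi/4)) + (I) + (-exp(I*pi/4))] = 0/8 = 0
  <chi_1*chi_6, chi_5> = (1/8)[1*(1)*conj(1) + 1*(-exp(3*I*pi/4))*conj(exp(-3*I*pi/4)) + 1*(-I)*conj(I) + 1*(exp(-3*I*pi/4))*conj(exp(-I*pi/4)) + 1*(-1)*conj(-1) + 1*(-exp(-I*pi/4))*conj(exp(I*pi/4)) + 1*(I)*conj(-I) + 1*(exp(I*pi/4))*conj(exp(3*I*pi/4))]
      = (1/8)[(1) + (I) + (-1) + (-I) + (1) + (I) + (-1) + (-I)] = 0/8 = 0
  <chi_1*chi_6, chi_6> = (1/8)[1*(1)*conj(1) + 1*(-exp(3*I*pi/4))*conj(-I) + 1*(-I)*conj(-1) + 1*(exp(-3*I*pi/4))*conj(I) + 1*(-1)*conj(1) + 1*(-exp(-I*pi/4))*conj(-I) + 1*(I)*conj(-1) + 1*(exp(I*pi/4))*conj(I)]
      = (1/8)[(1) + (-exp(-3*I*pi/4)) + (I) + (-exp(-I*pi/4)) + (-1) + (-exp(I*pi/4)) + (-I) + (-exp(3*I*pi/4))] = 0/8 = 0
  <chi_1*chi_6, chi_7> = (1/8)[1*(1)*conj(1) + 1*(-exp(3*I*pi/4))*conj(exp(-I*pi/4)) + 1*(-I)*conj(-I) + 1*(exp(-3*I*pi/4))*conj(exp(-3*I*pi/4)) + 1*(-1)*conj(-1) + 1*(-exp(-I*pi/4))*conj(exp(3*I*pi/4)) + 1*(I)*conj(I) + 1*(exp(I*pi/4))*conj(exp(I*pi/4))]
      = (1/8)[(1) + (1) + (1) + (1) + (1) + (1) + (1) + (1)] = 8/8 = 1
(Exp terms are combined using exp(i*s)*conj(exp(i*t)) = exp(i*(s-t)), and sums of them are collapsed using the identity that for every m > 1 the m distinct m-th roots of unity sum to 0, e.g. 1 + exp(2*I*pi/3) + exp(-2*I*pi/3) = 0.)
Hence the multiplicities are chi_7: 1. Dimension check: dim(chi_1)*dim(chi_6) = 1*1 = 1 and sum (mult * dim) = 1*1 = 1.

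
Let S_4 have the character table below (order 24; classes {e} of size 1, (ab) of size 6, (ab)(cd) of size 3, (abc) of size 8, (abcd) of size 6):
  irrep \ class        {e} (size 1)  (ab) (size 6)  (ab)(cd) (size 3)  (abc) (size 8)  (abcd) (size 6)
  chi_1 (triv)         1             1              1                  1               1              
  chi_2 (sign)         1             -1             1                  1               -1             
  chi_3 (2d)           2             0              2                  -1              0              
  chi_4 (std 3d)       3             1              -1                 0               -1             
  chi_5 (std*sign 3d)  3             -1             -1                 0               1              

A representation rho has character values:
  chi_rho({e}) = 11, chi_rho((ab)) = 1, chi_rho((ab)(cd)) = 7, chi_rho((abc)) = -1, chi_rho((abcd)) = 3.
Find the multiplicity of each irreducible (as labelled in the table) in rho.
Multiplicities: chi_1: 2, chi_2: 0, chi_3: 3, chi_4: 0, chi_5: 1.

Working: Use <chi_rho, chi> = (1/|G|) sum_C |C| * chi_rho(C) * conj(chi(C)) with |G| = 24 for each irreducible chi in the table:
  <chi_rho, chi_1> = (1/24)[1*(11)*conj(1) + 6*(1)*conj(1) + 3*(7)*conj(1) + 8*(-1)*conj(1) + 6*(3)*conj(1)]
      = (1/24)[(11) + (6) + (21) + (-8) + (18)] = 48/24 = 2
  <chi_rho, chi_2> = (1/24)[1*(11)*conj(1) + 6*(1)*conj(-1) + 3*(7)*conj(1) + 8*(-1)*conj(1) + 6*(3)*conj(-1)]
      = (1/24)[(11) + (-6) + (21) + (-8) + (-18)] = 0/24 = 0
  <chi_rho, chi_3> = (1/24)[1*(11)*conj(2) + 6*(1)*conj(0) + 3*(7)*conj(2) + 8*(-1)*conj(-1) + 6*(3)*conj(0)]
      = (1/24)[(22) + (0) + (42) + (8) + (0)] = 72/24 = 3
  <chi_rho, chi_4> = (1/24)[1*(11)*conj(3) + 6*(1)*conj(1) + 3*(7)*conj(-1) + 8*(-1)*conj(0) + 6*(3)*conj(-1)]
      = (1/24)[(33) + (6) + (-21) + (0) + (-18)] = 0/24 = 0
  <chi_rho, chi_5> = (1/24)[1*(11)*conj(3) + 6*(1)*conj(-1) + 3*(7)*conj(-1) + 8*(-1)*conj(0) + 6*(3)*conj(1)]
      = (1/24)[(33) + (-6) + (-21) + (0) + (18)] = 24/24 = 1
Dimension check: dim(rho) = sum (mult * dim) = 2*1 + 0*1 + 3*2 + 0*3 + 1*3 = 11 = chi_rho(e) = 11.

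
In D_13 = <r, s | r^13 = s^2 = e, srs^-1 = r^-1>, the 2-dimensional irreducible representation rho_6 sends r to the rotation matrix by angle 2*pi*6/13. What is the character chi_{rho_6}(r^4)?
chi_{rho_6}(r^4) = 2*cos(2*pi*6*4/13) = 2*cos(4*pi/13)

Justification: rho_6(r^4) is rotation by angle 2*pi*6*4/13, whose trace is 2*cos(2*pi*6*4/13) = 2*cos(4*pi/13).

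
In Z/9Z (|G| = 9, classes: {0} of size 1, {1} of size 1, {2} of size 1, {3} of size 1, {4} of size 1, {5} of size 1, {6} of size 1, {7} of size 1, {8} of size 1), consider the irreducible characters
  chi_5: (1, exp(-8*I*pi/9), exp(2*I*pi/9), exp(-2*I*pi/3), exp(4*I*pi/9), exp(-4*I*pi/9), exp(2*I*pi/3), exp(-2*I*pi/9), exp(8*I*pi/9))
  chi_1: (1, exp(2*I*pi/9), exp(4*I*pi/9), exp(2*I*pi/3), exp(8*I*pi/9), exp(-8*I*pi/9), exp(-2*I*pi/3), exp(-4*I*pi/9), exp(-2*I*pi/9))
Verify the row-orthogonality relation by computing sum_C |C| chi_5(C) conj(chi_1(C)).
Sum = 0; so <chi_5, chi_1> = 0 (distinct irreducibles are orthogonal).

Working: Compute term by term over conjugacy classes (|C| * chi_5(C) * conj(chi_1(C))):
  1*(1)*conj(1) + 1*(exp(-8*I*pi/9))*conj(exp(2*I*pi/9)) + 1*(exp(2*I*pi/9))*conj(exp(4*I*pi/9)) + 1*(exp(-2*I*pi/3))*conj(exp(2*I*pi/3)) + 1*(exp(4*I*pi/9))*conj(exp(8*I*pi/9)) + 1*(exp(-4*I*pi/9))*conj(exp(-8*I*pi/9)) + 1*(exp(2*I*pi/3))*conj(exp(-2*I*pi/3)) + 1*(exp(-2*I*pi/9))*conj(exp(-4*I*pi/9)) + 1*(exp(8*I*pi/9))*conj(exp(-2*I*pi/9))
  = (1) + (exp(8*I*pi/9)) + (exp(-2*I*pi/9)) + (exp(2*I*pi/3)) + (exp(-4*I*pi/9)) + (exp(4*I*pi/9)) + (exp(-2*I*pi/3)) + (exp(2*I*pi/9)) + (exp(-8*I*pi/9))
  = 0.
(Exp terms are combined using exp(i*s)*conj(exp(i*t)) = exp(i*(s-t)), and sums of them are collapsed using the identity that for every m > 1 the m distinct m-th roots of unity sum to 0, e.g. 1 + exp(2*I*pi/3) + exp(-2*I*pi/3) = 0.)
Dividing by |G| = 9 gives 0/9 = 0, matching the row-orthogonality relation <chi_5, chi_1> = [chi_5 = chi_1].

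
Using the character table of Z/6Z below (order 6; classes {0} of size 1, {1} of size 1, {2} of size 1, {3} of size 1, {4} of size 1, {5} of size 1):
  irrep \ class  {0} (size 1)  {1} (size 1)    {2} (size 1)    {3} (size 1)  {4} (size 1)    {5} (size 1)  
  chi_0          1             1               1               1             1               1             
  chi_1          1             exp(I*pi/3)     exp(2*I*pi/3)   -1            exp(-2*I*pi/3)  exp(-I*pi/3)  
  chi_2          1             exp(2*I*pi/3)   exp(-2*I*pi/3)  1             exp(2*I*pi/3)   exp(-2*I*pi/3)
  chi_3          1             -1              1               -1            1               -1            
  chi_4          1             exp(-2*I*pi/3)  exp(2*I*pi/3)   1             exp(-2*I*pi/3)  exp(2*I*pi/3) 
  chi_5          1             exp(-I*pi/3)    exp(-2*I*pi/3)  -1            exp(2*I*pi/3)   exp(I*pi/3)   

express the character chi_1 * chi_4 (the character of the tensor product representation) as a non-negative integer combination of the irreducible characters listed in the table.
chi_1 tensor chi_4 = chi_5 (all other irreducibles have multiplicity 0).

Details: The character of a tensor product is the pointwise product (chi_1 * chi_4)(C) = chi_1(C) * chi_4(C):
  {0}: (1)*(1), {1}: (exp(I*pi/3))*(exp(-2*I*pi/3)), {2}: (exp(2*I*pi/3))*(exp(2*I*pi/3)), {3}: (-1)*(1), {4}: (exp(-2*I*pi/3))*(exp(-2*I*pi/3)), {5}: (exp(-I*pi/3))*(exp(2*I*pi/3))
so (chi_1 * chi_4) takes values
  {0} -> 1, {1} -> exp(-I*pi/3), {2} -> exp(-2*I*pi/3), {3} -> -1, {4} -> exp(2*I*pi/3), {5} -> exp(I*pi/3).
Now take the inner product of this character with each irreducible chi from the table, <chi_1*chi_4, chi> = (1/6) sum_C |C| (chi_1*chi_4)(C) conj(chi(C)):
  <chi_1*chi_4, chi_0> = (1/6)[1*(1)*conj(1) + 1*(exp(-I*pi/3))*conj(1) + 1*(exp(-2*I*pi/3))*conj(1) + 1*(-1)*conj(1) + 1*(exp(2*I*pi/3))*conj(1) + 1*(exp(I*pi/3))*conj(1)]
      = (1/6)[(1) + (exp(-I*pi/3)) + (exp(-2*I*pi/3)) + (-1) + (exp(2*I*pi/3)) + (exp(I*pi/3))] = 0/6 = 0
  <chi_1*chi_4, chi_1> = (1/6)[1*(1)*conj(1) + 1*(exp(-I*pi/3))*conj(exp(I*pi/3)) + 1*(exp(-2*I*pi/3))*conj(exp(2*I*pi/3)) + 1*(-1)*conj(-1) + 1*(exp(2*I*pi/3))*conj(exp(-2*I*pi/3)) + 1*(exp(I*pi/3))*conj(exp(-I*pi/3))]
      = (1/6)[(1) + (exp(-2*I*pi/3)) + (exp(2*I*pi/3)) + (1) + (exp(-2*I*pi/3)) + (exp(2*I*pi/3))] = 0/6 = 0
  <chi_1*chi_4, chi_2> = (1/6)[1*(1)*conj(1) + 1*(exp(-I*pi/3))*conj(exp(2*I*pi/3)) + 1*(exp(-2*I*pi/3))*conj(exp(-2*I*pi/3)) + 1*(-1)*conj(1) + 1*(exp(2*I*pi/3))*conj(exp(2*I*pi/3)) + 1*(exp(I*pi/3))*conj(exp(-2*I*pi/3))]
      = (1/6)[(1) + (-1) + (1) + (-1) + (1) + (-1)] = 0/6 = 0
  <chi_1*chi_4, chi_3> = (1/6)[1*(1)*conj(1) + 1*(exp(-I*pi/3))*conj(-1) + 1*(exp(-2*I*pi/3))*conj(1) + 1*(-1)*conj(-1) + 1*(exp(2*I*pi/3))*conj(1) + 1*(exp(I*pi/3))*conj(-1)]
      = (1/6)[(1) + (-exp(-I*pi/3)) + (exp(-2*I*pi/3)) + (1) + (exp(2*I*pi/3)) + (-exp(I*pi/3))] = 0/6 = 0
  <chi_1*chi_4, chi_4> = (1/6)[1*(1)*conj(1) + 1*(exp(-I*pi/3))*conj(exp(-2*I*pi/3)) + 1*(exp(-2*I*pi/3))*conj(exp(2*I*pi/3)) + 1*(-1)*conj(1) + 1*(exp(2*I*pi/3))*conj(exp(-2*I*pi/3)) + 1*(exp(I*pi/3))*conj(exp(2*I*pi/3))]
      = (1/6)[(1) + (exp(I*pi/3)) + (exp(2*I*pi/3)) + (-1) + (exp(-2*I*pi/3)) + (exp(-I*pi/3))] = 0/6 = 0
  <chi_1*chi_4, chi_5> = (1/6)[1*(1)*conj(1) + 1*(exp(-I*pi/3))*conj(exp(-I*pi/3)) + 1*(exp(-2*I*pi/3))*conj(exp(-2*I*pi/3)) + 1*(-1)*conj(-1) + 1*(exp(2*I*pi/3))*conj(exp(2*I*pi/3)) + 1*(exp(I*pi/3))*conj(exp(I*pi/3))]
      = (1/6)[(1) + (1) + (1) + (1) + (1) + (1)] = 6/6 = 1
(Exp terms are combined using exp(i*s)*conj(exp(i*t)) = exp(i*(s-t)), and sums of them are collapsed using the identity that for every m > 1 the m distinct m-th roots of unity sum to 0, e.g. 1 + exp(2*I*pi/3) + exp(-2*I*pi/3) = 0.)
Hence the multiplicities are chi_5: 1. Dimension check: dim(chi_1)*dim(chi_4) = 1*1 = 1 and sum (mult * dim) = 1*1 = 1.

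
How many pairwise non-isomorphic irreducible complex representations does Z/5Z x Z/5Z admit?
25

Working: The number of irreducible complex representations of a finite group equals its number of conjugacy classes. Z/5Z x Z/5Z is abelian of order 25, so every element is its own conjugacy class: 25 classes, so Z/5Z x Z/5Z (order 25) has exactly 25 irreducible complex representations.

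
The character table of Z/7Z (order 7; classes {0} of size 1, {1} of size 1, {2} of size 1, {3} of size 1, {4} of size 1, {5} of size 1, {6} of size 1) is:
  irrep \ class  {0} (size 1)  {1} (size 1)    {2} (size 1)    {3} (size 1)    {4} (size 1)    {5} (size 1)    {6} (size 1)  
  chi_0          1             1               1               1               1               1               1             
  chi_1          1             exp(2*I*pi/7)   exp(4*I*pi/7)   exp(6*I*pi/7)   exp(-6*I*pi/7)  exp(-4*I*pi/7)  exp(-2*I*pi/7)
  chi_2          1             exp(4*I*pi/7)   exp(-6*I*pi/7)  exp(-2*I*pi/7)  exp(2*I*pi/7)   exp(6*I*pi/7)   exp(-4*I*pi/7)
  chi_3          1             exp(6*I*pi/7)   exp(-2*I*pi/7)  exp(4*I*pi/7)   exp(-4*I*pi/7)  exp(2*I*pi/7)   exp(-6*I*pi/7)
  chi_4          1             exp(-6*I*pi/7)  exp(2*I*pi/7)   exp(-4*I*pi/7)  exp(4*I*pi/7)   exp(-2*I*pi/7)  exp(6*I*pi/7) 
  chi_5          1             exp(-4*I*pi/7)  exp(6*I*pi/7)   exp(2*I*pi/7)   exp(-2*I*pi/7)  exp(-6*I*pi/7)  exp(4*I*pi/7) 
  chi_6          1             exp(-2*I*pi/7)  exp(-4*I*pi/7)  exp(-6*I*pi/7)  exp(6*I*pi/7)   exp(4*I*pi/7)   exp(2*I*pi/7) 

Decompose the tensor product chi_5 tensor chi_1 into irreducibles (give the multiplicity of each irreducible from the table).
chi_5 tensor chi_1 = chi_6 (all other irreducibles have multiplicity 0).

Solution. The character of a tensor product is the pointwise product (chi_5 * chi_1)(C) = chi_5(C) * chi_1(C):
  {0}: (1)*(1), {1}: (exp(-4*I*pi/7))*(exp(2*I*pi/7)), {2}: (exp(6*I*pi/7))*(exp(4*I*pi/7)), {3}: (exp(2*I*pi/7))*(exp(6*I*pi/7)), {4}: (exp(-2*I*pi/7))*(exp(-6*I*pi/7)), {5}: (exp(-6*I*pi/7))*(exp(-4*I*pi/7)), {6}: (exp(4*I*pi/7))*(exp(-2*I*pi/7))
so (chi_5 * chi_1) takes values
  {0} -> 1, {1} -> exp(-2*I*pi/7), {2} -> exp(-4*I*pi/7), {3} -> exp(-6*I*pi/7), {4} -> exp(6*I*pi/7), {5} -> exp(4*I*pi/7), {6} -> exp(2*I*pi/7).
Now take the inner product of this character with each irreducible chi from the table, <chi_5*chi_1, chi> = (1/7) sum_C |C| (chi_5*chi_1)(C) conj(chi(C)):
  <chi_5*chi_1, chi_0> = (1/7)[1*(1)*conj(1) + 1*(exp(-2*I*pi/7))*conj(1) + 1*(exp(-4*I*pi/7))*conj(1) + 1*(exp(-6*I*pi/7))*conj(1) + 1*(exp(6*I*pi/7))*conj(1) + 1*(exp(4*I*pi/7))*conj(1) + 1*(exp(2*I*pi/7))*conj(1)]
      = (1/7)[(1) + (exp(-2*I*pi/7)) + (exp(-4*I*pi/7)) + (exp(-6*I*pi/7)) + (exp(6*I*pi/7)) + (exp(4*I*pi/7)) + (exp(2*I*pi/7))] = 0/7 = 0
  <chi_5*chi_1, chi_1> = (1/7)[1*(1)*conj(1) + 1*(exp(-2*I*pi/7))*conj(exp(2*I*pi/7)) + 1*(exp(-4*I*pi/7))*conj(exp(4*I*pi/7)) + 1*(exp(-6*I*pi/7))*conj(exp(6*I*pi/7)) + 1*(exp(6*I*pi/7))*conj(exp(-6*I*pi/7)) + 1*(exp(4*I*pi/7))*conj(exp(-4*I*pi/7)) + 1*(exp(2*I*pi/7))*conj(exp(-2*I*pi/7))]
      = (1/7)[(1) + (exp(-4*I*pi/7)) + (exp(6*I*pi/7)) + (exp(2*I*pi/7)) + (exp(-2*I*pi/7)) + (exp(-6*I*pi/7)) + (exp(4*I*pi/7))] = 0/7 = 0
  <chi_5*chi_1, chi_2> = (1/7)[1*(1)*conj(1) + 1*(exp(-2*I*pi/7))*conj(exp(4*I*pi/7)) + 1*(exp(-4*I*pi/7))*conj(exp(-6*I*pi/7)) + 1*(exp(-6*I*pi/7))*conj(exp(-2*I*pi/7)) + 1*(exp(6*I*pi/7))*conj(exp(2*I*pi/7)) + 1*(exp(4*I*pi/7))*conj(exp(6*I*pi/7)) + 1*(exp(2*I*pi/7))*conj(exp(-4*I*pi/7))]
      = (1/7)[(1) + (exp(-6*I*pi/7)) + (exp(2*I*pi/7)) + (exp(-4*I*pi/7)) + (exp(4*I*pi/7)) + (exp(-2*I*pi/7)) + (exp(6*I*pi/7))] = 0/7 = 0
  <chi_5*chi_1, chi_3> = (1/7)[1*(1)*conj(1) + 1*(exp(-2*I*pi/7))*conj(exp(6*I*pi/7)) + 1*(exp(-4*I*pi/7))*conj(exp(-2*I*pi/7)) + 1*(exp(-6*I*pi/7))*conj(exp(4*I*pi/7)) + 1*(exp(6*I*pi/7))*conj(exp(-4*I*pi/7)) + 1*(exp(4*I*pi/7))*conj(exp(2*I*pi/7)) + 1*(exp(2*I*pi/7))*conj(exp(-6*I*pi/7))]
      = (1/7)[(1) + (exp(6*I*pi/7)) + (exp(-2*I*pi/7)) + (exp(4*I*pi/7)) + (exp(-4*I*pi/7)) + (exp(2*I*pi/7)) + (exp(-6*I*pi/7))] = 0/7 = 0
  <chi_5*chi_1, chi_4> = (1/7)[1*(1)*conj(1) + 1*(exp(-2*I*pi/7))*conj(exp(-6*I*pi/7)) + 1*(exp(-4*I*pi/7))*conj(exp(2*I*pi/7)) + 1*(exp(-6*I*pi/7))*conj(exp(-4*I*pi/7)) + 1*(exp(6*I*pi/7))*conj(exp(4*I*pi/7)) + 1*(exp(4*I*pi/7))*conj(exp(-2*I*pi/7)) + 1*(exp(2*I*pi/7))*conj(exp(6*I*pi/7))]
      = (1/7)[(1) + (exp(4*I*pi/7)) + (exp(-6*I*pi/7)) + (exp(-2*I*pi/7)) + (exp(2*I*pi/7)) + (exp(6*I*pi/7)) + (exp(-4*I*pi/7))] = 0/7 = 0
  <chi_5*chi_1, chi_5> = (1/7)[1*(1)*conj(1) + 1*(exp(-2*I*pi/7))*conj(exp(-4*I*pi/7)) + 1*(exp(-4*I*pi/7))*conj(exp(6*I*pi/7)) + 1*(exp(-6*I*pi/7))*conj(exp(2*I*pi/7)) + 1*(exp(6*I*pi/7))*conj(exp(-2*I*pi/7)) + 1*(exp(4*I*pi/7))*conj(exp(-6*I*pi/7)) + 1*(exp(2*I*pi/7))*conj(exp(4*I*pi/7))]
      = (1/7)[(1) + (exp(2*I*pi/7)) + (exp(4*I*pi/7)) + (exp(6*I*pi/7)) + (exp(-6*I*pi/7)) + (exp(-4*I*pi/7)) + (exp(-2*I*pi/7))] = 0/7 = 0
  <chi_5*chi_1, chi_6> = (1/7)[1*(1)*conj(1) + 1*(exp(-2*I*pi/7))*conj(exp(-2*I*pi/7)) + 1*(exp(-4*I*pi/7))*conj(exp(-4*I*pi/7)) + 1*(exp(-6*I*pi/7))*conj(exp(-6*I*pi/7)) + 1*(exp(6*I*pi/7))*conj(exp(6*I*pi/7)) + 1*(exp(4*I*pi/7))*conj(exp(4*I*pi/7)) + 1*(exp(2*I*pi/7))*conj(exp(2*I*pi/7))]
      = (1/7)[(1) + (1) + (1) + (1) + (1) + (1) + (1)] = 7/7 = 1
(Exp terms are combined using exp(i*s)*conj(exp(i*t)) = exp(i*(s-t)), and sums of them are collapsed using the identity that for every m > 1 the m distinct m-th roots of unity sum to 0, e.g. 1 + exp(2*I*pi/3) + exp(-2*I*pi/3) = 0.)
Hence the multiplicities are chi_6: 1. Dimension check: dim(chi_5)*dim(chi_1) = 1*1 = 1 and sum (mult * dim) = 1*1 = 1.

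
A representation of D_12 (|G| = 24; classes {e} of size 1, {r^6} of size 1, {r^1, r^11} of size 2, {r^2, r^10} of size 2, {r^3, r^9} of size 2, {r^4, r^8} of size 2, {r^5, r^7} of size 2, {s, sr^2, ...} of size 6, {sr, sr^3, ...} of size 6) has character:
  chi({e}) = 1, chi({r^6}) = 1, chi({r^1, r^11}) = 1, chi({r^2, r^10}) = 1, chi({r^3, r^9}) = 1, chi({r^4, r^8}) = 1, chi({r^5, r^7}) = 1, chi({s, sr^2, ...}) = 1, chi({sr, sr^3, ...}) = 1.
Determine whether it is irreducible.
Irreducible: <chi, chi> = 1.

Argument: <chi, chi> = (1/|G|) sum_C |C| * |chi(C)|^2 = (1/24)[1*|1|^2 + 1*|1|^2 + 2*|1|^2 + 2*|1|^2 + 2*|1|^2 + 2*|1|^2 + 2*|1|^2 + 6*|1|^2 + 6*|1|^2]
  = (1/24)[(1) + (1) + (2) + (2) + (2) + (2) + (2) + (6) + (6)] = 24/24 = 1.
A character is irreducible iff <chi, chi> = 1, so this representation is irreducible.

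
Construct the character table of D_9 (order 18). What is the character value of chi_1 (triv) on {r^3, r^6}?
Conjugacy classes: {e} of size 1, {r^1, r^8} of size 2, {r^2, r^7} of size 2, {r^3, r^6} of size 2, {r^4, r^5} of size 2, {s, sr, ..., sr^8} of size 9.
Character table:
  irrep \ class              {e} (size 1)  {r^1, r^8} (size 2)  {r^2, r^7} (size 2)  {r^3, r^6} (size 2)  {r^4, r^5} (size 2)  {s, sr, ..., sr^8} (size 9)
  chi_1 (triv)               1             1                    1                    1                    1                    1                          
  chi_2 (sign: r->1, s->-1)  1             1                    1                    1                    1                    -1                         
  chi_3 (2d, j=1)            2             2*cos(2*pi/9)        2*cos(4*pi/9)        -1                   -2*cos(pi/9)         0                          
  chi_4 (2d, j=2)            2             2*cos(4*pi/9)        -2*cos(pi/9)         -1                   2*cos(2*pi/9)        0                          
  chi_5 (2d, j=3)            2             -1                   -1                   2                    -1                   0                          
  chi_6 (2d, j=4)            2             -2*cos(pi/9)         2*cos(2*pi/9)        -1                   2*cos(4*pi/9)        0                          

Spot check: chi_1 (triv) on {r^3, r^6} = 1.

Solution. D_9 has order 2*9 = 18 with 6 conjugacy classes, hence 6 irreducibles. Sum of squared dims 1 + 1 + 4 + 4 + 4 + 4 = 18 = |G|. Linear characters come from the abelianisation; the 2-dimensional irreps have character r^k -> 2*cos(2*pi*j*k/9), reflections -> 0.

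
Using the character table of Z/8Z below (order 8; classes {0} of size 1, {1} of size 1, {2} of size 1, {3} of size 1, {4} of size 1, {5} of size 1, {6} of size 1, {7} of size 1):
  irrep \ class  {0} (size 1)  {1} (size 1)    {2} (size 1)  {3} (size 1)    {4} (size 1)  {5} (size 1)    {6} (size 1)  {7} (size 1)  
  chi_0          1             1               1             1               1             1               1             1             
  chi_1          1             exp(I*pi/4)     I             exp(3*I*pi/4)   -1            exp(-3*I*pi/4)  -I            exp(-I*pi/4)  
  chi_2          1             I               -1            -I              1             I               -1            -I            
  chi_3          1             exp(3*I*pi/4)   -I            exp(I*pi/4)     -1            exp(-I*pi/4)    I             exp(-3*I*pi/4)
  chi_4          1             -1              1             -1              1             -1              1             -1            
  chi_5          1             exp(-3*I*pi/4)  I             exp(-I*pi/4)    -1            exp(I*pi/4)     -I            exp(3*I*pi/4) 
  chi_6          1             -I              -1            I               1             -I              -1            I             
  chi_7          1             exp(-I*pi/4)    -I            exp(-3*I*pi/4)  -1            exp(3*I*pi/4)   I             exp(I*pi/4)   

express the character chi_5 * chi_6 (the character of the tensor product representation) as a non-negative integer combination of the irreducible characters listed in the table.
chi_5 tensor chi_6 = chi_3 (all other irreducibles have multiplicity 0).

Derivation: The character of a tensor product is the pointwise product (chi_5 * chi_6)(C) = chi_5(C) * chi_6(C):
  {0}: (1)*(1), {1}: (exp(-3*I*pi/4))*(-I), {2}: (I)*(-1), {3}: (exp(-I*pi/4))*(I), {4}: (-1)*(1), {5}: (exp(I*pi/4))*(-I), {6}: (-I)*(-1), {7}: (exp(3*I*pi/4))*(I)
so (chi_5 * chi_6) takes values
  {0} -> 1, {1} -> -exp(-I*pi/4), {2} -> -I, {3} -> exp(I*pi/4), {4} -> -1, {5} -> -exp(3*I*pi/4), {6} -> I, {7} -> exp(-3*I*pi/4).
Now take the inner product of this character with each irreducible chi from the table, <chi_5*chi_6, chi> = (1/8) sum_C |C| (chi_5*chi_6)(C) conj(chi(C)):
  <chi_5*chi_6, chi_0> = (1/8)[1*(1)*conj(1) + 1*(-exp(-I*pi/4))*conj(1) + 1*(-I)*conj(1) + 1*(exp(I*pi/4))*conj(1) + 1*(-1)*conj(1) + 1*(-exp(3*I*pi/4))*conj(1) + 1*(I)*conj(1) + 1*(exp(-3*I*pi/4))*conj(1)]
      = (1/8)[(1) + (-exp(-I*pi/4)) + (-I) + (exp(I*pi/4)) + (-1) + (-exp(3*I*pi/4)) + (I) + (exp(-3*I*pi/4))] = 0/8 = 0
  <chi_5*chi_6, chi_1> = (1/8)[1*(1)*conj(1) + 1*(-exp(-I*pi/4))*conj(exp(I*pi/4)) + 1*(-I)*conj(I) + 1*(exp(I*pi/4))*conj(exp(3*I*pi/4)) + 1*(-1)*conj(-1) + 1*(-exp(3*I*pi/4))*conj(exp(-3*I*pi/4)) + 1*(I)*conj(-I) + 1*(exp(-3*I*pi/4))*conj(exp(-I*pi/4))]
      = (1/8)[(1) + (I) + (-1) + (-I) + (1) + (I) + (-1) + (-I)] = 0/8 = 0
  <chi_5*chi_6, chi_2> = (1/8)[1*(1)*conj(1) + 1*(-exp(-I*pi/4))*conj(I) + 1*(-I)*conj(-1) + 1*(exp(I*pi/4))*conj(-I) + 1*(-1)*conj(1) + 1*(-exp(3*I*pi/4))*conj(I) + 1*(I)*conj(-1) + 1*(exp(-3*I*pi/4))*conj(-I)]
      = (1/8)[(1) + (exp(I*pi/4)) + (I) + (exp(3*I*pi/4)) + (-1) + (exp(-3*I*pi/4)) + (-I) + (exp(-I*pi/4))] = 0/8 = 0
  <chi_5*chi_6, chi_3> = (1/8)[1*(1)*conj(1) + 1*(-exp(-I*pi/4))*conj(exp(3*I*pi/4)) + 1*(-I)*conj(-I) + 1*(exp(I*pi/4))*conj(exp(I*pi/4)) + 1*(-1)*conj(-1) + 1*(-exp(3*I*pi/4))*conj(exp(-I*pi/4)) + 1*(I)*conj(I) + 1*(exp(-3*I*pi/4))*conj(exp(-3*I*pi/4))]
      = (1/8)[(1) + (1) + (1) + (1) + (1) + (1) + (1) + (1)] = 8/8 = 1
  <chi_5*chi_6, chi_4> = (1/8)[1*(1)*conj(1) + 1*(-exp(-I*pi/4))*conj(-1) + 1*(-I)*conj(1) + 1*(exp(I*pi/4))*conj(-1) + 1*(-1)*conj(1) + 1*(-exp(3*I*pi/4))*conj(-1) + 1*(I)*conj(1) + 1*(exp(-3*I*pi/4))*conj(-1)]
      = (1/8)[(1) + (exp(-I*pi/4)) + (-I) + (-exp(I*pi/4)) + (-1) + (exp(3*I*pi/4)) + (I) + (-exp(-3*I*pi/4))] = 0/8 = 0
  <chi_5*chi_6, chi_5> = (1/8)[1*(1)*conj(1) + 1*(-exp(-I*pi/4))*conj(exp(-3*I*pi/4)) + 1*(-I)*conj(I) + 1*(exp(I*pi/4))*conj(exp(-I*pi/4)) + 1*(-1)*conj(-1) + 1*(-exp(3*I*pi/4))*conj(exp(I*pi/4)) + 1*(I)*conj(-I) + 1*(exp(-3*I*pi/4))*conj(exp(3*I*pi/4))]
      = (1/8)[(1) + (-I) + (-1) + (I) + (1) + (-I) + (-1) + (I)] = 0/8 = 0
  <chi_5*chi_6, chi_6> = (1/8)[1*(1)*conj(1) + 1*(-exp(-I*pi/4))*conj(-I) + 1*(-I)*conj(-1) + 1*(exp(I*pi/4))*conj(I) + 1*(-1)*conj(1) + 1*(-exp(3*I*pi/4))*conj(-I) + 1*(I)*conj(-1) + 1*(exp(-3*I*pi/4))*conj(I)]
      = (1/8)[(1) + (-exp(I*pi/4)) + (I) + (-exp(3*I*pi/4)) + (-1) + (-exp(-3*I*pi/4)) + (-I) + (-exp(-I*pi/4))] = 0/8 = 0
  <chi_5*chi_6, chi_7> = (1/8)[1*(1)*conj(1) + 1*(-exp(-I*pi/4))*conj(exp(-I*pi/4)) + 1*(-I)*conj(-I) + 1*(exp(I*pi/4))*conj(exp(-3*I*pi/4)) + 1*(-1)*conj(-1) + 1*(-exp(3*I*pi/4))*conj(exp(3*I*pi/4)) + 1*(I)*conj(I) + 1*(exp(-3*I*pi/4))*conj(exp(I*pi/4))]
      = (1/8)[(1) + (-1) + (1) + (-1) + (1) + (-1) + (1) + (-1)] = 0/8 = 0
(Exp terms are combined using exp(i*s)*conj(exp(i*t)) = exp(i*(s-t)), and sums of them are collapsed using the identity that for every m > 1 the m distinct m-th roots of unity sum to 0, e.g. 1 + exp(2*I*pi/3) + exp(-2*I*pi/3) = 0.)
Hence the multiplicities are chi_3: 1. Dimension check: dim(chi_5)*dim(chi_6) = 1*1 = 1 and sum (mult * dim) = 1*1 = 1.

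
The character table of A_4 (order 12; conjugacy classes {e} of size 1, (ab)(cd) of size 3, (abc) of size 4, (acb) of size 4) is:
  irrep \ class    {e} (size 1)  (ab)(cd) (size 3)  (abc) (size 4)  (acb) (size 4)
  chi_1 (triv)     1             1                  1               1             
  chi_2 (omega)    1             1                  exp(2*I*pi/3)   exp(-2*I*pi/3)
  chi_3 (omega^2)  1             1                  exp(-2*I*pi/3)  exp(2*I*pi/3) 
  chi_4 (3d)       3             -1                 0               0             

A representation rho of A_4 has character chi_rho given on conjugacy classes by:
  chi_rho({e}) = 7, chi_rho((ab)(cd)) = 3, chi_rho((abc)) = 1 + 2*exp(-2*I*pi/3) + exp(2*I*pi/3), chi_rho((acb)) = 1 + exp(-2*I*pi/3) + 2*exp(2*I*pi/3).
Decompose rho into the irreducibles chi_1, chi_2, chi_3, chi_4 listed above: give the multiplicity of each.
Multiplicities: chi_1: 1, chi_2: 1, chi_3: 2, chi_4: 1.

Reasoning: Use <chi_rho, chi> = (1/|G|) sum_C |C| * chi_rho(C) * conj(chi(C)) with |G| = 12 for each irreducible chi in the table:
  <chi_rho, chi_1> = (1/12)[1*(7)*conj(1) + 3*(3)*conj(1) + 4*(1 + 2*exp(-2*I*pi/3) + exp(2*I*pi/3))*conj(1) + 4*(1 + exp(-2*I*pi/3) + 2*exp(2*I*pi/3))*conj(1)]
      = (1/12)[(7) + (9) + (4 + 8*exp(-2*I*pi/3) + 4*exp(2*I*pi/3)) + (4 + 4*exp(-2*I*pi/3) + 8*exp(2*I*pi/3))] = 12/12 = 1
  <chi_rho, chi_2> = (1/12)[1*(7)*conj(1) + 3*(3)*conj(1) + 4*(1 + 2*exp(-2*I*pi/3) + exp(2*I*pi/3))*conj(exp(2*I*pi/3)) + 4*(1 + exp(-2*I*pi/3) + 2*exp(2*I*pi/3))*conj(exp(-2*I*pi/3))]
      = (1/12)[(7) + (9) + (4 + 4*exp(-2*I*pi/3) + 8*exp(2*I*pi/3)) + (4 + 8*exp(-2*I*pi/3) + 4*exp(2*I*pi/3))] = 12/12 = 1
  <chi_rho, chi_3> = (1/12)[1*(7)*conj(1) + 3*(3)*conj(1) + 4*(1 + 2*exp(-2*I*pi/3) + exp(2*I*pi/3))*conj(exp(-2*I*pi/3)) + 4*(1 + exp(-2*I*pi/3) + 2*exp(2*I*pi/3))*conj(exp(2*I*pi/3))]
      = (1/12)[(7) + (9) + (4) + (4)] = 24/12 = 2
  <chi_rho, chi_4> = (1/12)[1*(7)*conj(3) + 3*(3)*conj(-1) + 4*(1 + 2*exp(-2*I*pi/3) + exp(2*I*pi/3))*conj(0) + 4*(1 + exp(-2*I*pi/3) + 2*exp(2*I*pi/3))*conj(0)]
      = (1/12)[(21) + (-9) + (0) + (0)] = 12/12 = 1
(Exp terms are combined using exp(i*s)*conj(exp(i*t)) = exp(i*(s-t)), and sums of them are collapsed using the identity that for every m > 1 the m distinct m-th roots of unity sum to 0, e.g. 1 + exp(2*I*pi/3) + exp(-2*I*pi/3) = 0.)
Dimension check: dim(rho) = sum (mult * dim) = 1*1 + 1*1 + 2*1 + 1*3 = 7 = chi_rho(e) = 7.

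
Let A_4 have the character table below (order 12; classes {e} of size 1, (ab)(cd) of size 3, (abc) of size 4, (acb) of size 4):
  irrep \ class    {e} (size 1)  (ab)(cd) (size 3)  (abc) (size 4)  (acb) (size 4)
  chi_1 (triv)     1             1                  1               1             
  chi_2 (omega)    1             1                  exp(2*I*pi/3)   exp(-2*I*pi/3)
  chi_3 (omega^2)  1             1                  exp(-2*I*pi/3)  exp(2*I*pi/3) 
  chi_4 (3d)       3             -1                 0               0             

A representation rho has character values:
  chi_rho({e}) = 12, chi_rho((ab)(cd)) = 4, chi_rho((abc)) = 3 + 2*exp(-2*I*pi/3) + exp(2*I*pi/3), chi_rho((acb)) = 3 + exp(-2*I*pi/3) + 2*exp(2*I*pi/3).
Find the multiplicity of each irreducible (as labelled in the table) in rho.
Multiplicities: chi_1: 3, chi_2: 1, chi_3: 2, chi_4: 2.

Why: Use <chi_rho, chi> = (1/|G|) sum_C |C| * chi_rho(C) * conj(chi(C)) with |G| = 12 for each irreducible chi in the table:
  <chi_rho, chi_1> = (1/12)[1*(12)*conj(1) + 3*(4)*conj(1) + 4*(3 + 2*exp(-2*I*pi/3) + exp(2*I*pi/3))*conj(1) + 4*(3 + exp(-2*I*pi/3) + 2*exp(2*I*pi/3))*conj(1)]
      = (1/12)[(12) + (12) + (12 + 8*exp(-2*I*pi/3) + 4*exp(2*I*pi/3)) + (12 + 4*exp(-2*I*pi/3) + 8*exp(2*I*pi/3))] = 36/12 = 3
  <chi_rho, chi_2> = (1/12)[1*(12)*conj(1) + 3*(4)*conj(1) + 4*(3 + 2*exp(-2*I*pi/3) + exp(2*I*pi/3))*conj(exp(2*I*pi/3)) + 4*(3 + exp(-2*I*pi/3) + 2*exp(2*I*pi/3))*conj(exp(-2*I*pi/3))]
      = (1/12)[(12) + (12) + (4 + 12*exp(-2*I*pi/3) + 8*exp(2*I*pi/3)) + (4 + 8*exp(-2*I*pi/3) + 12*exp(2*I*pi/3))] = 12/12 = 1
  <chi_rho, chi_3> = (1/12)[1*(12)*conj(1) + 3*(4)*conj(1) + 4*(3 + 2*exp(-2*I*pi/3) + exp(2*I*pi/3))*conj(exp(-2*I*pi/3)) + 4*(3 + exp(-2*I*pi/3) + 2*exp(2*I*pi/3))*conj(exp(2*I*pi/3))]
      = (1/12)[(12) + (12) + (8 + 4*exp(-2*I*pi/3) + 12*exp(2*I*pi/3)) + (8 + 12*exp(-2*I*pi/3) + 4*exp(2*I*pi/3))] = 24/12 = 2
  <chi_rho, chi_4> = (1/12)[1*(12)*conj(3) + 3*(4)*conj(-1) + 4*(3 + 2*exp(-2*I*pi/3) + exp(2*I*pi/3))*conj(0) + 4*(3 + exp(-2*I*pi/3) + 2*exp(2*I*pi/3))*conj(0)]
      = (1/12)[(36) + (-12) + (0) + (0)] = 24/12 = 2
(Exp terms are combined using exp(i*s)*conj(exp(i*t)) = exp(i*(s-t)), and sums of them are collapsed using the identity that for every m > 1 the m distinct m-th roots of unity sum to 0, e.g. 1 + exp(2*I*pi/3) + exp(-2*I*pi/3) = 0.)
Dimension check: dim(rho) = sum (mult * dim) = 3*1 + 1*1 + 2*1 + 2*3 = 12 = chi_rho(e) = 12.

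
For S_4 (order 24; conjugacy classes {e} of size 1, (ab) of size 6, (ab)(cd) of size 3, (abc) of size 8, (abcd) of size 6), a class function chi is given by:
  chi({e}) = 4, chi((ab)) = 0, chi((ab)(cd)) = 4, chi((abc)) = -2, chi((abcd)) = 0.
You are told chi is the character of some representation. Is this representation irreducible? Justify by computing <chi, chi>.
Not irreducible (reducible): <chi, chi> = 4 > 1.

Justification: <chi, chi> = (1/|G|) sum_C |C| * |chi(C)|^2 = (1/24)[1*|4|^2 + 6*|0|^2 + 3*|4|^2 + 8*|-2|^2 + 6*|0|^2]
  = (1/24)[(16) + (0) + (48) + (32) + (0)] = 96/24 = 4.
A character is irreducible iff <chi, chi> = 1, so this representation is reducible.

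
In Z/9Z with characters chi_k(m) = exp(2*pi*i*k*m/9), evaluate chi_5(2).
chi_5(2) = zeta_9^10 = exp(2*I*pi/9)

Details: chi_5(2) = zeta_9^(5*2) = zeta_9^10. Since zeta_9^9 = 1, this equals zeta_9^1 = exp(2*pi*i*1/9) = exp(2*I*pi/9).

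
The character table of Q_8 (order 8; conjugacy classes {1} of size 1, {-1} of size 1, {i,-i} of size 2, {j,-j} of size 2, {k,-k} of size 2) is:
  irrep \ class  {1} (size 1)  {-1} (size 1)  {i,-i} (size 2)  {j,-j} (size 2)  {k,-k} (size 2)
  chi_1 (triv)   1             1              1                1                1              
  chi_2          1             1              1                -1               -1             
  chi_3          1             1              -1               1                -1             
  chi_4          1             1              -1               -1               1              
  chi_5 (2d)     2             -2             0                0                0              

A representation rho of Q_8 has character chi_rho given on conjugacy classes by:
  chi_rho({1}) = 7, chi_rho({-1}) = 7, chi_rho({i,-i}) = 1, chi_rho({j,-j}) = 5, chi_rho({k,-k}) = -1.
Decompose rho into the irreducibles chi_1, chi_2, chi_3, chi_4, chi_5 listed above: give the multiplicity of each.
Multiplicities: chi_1: 3, chi_2: 1, chi_3: 3, chi_4: 0, chi_5: 0.

Argument: Use <chi_rho, chi> = (1/|G|) sum_C |C| * chi_rho(C) * conj(chi(C)) with |G| = 8 for each irreducible chi in the table:
  <chi_rho, chi_1> = (1/8)[1*(7)*conj(1) + 1*(7)*conj(1) + 2*(1)*conj(1) + 2*(5)*conj(1) + 2*(-1)*conj(1)]
      = (1/8)[(7) + (7) + (2) + (10) + (-2)] = 24/8 = 3
  <chi_rho, chi_2> = (1/8)[1*(7)*conj(1) + 1*(7)*conj(1) + 2*(1)*conj(1) + 2*(5)*conj(-1) + 2*(-1)*conj(-1)]
      = (1/8)[(7) + (7) + (2) + (-10) + (2)] = 8/8 = 1
  <chi_rho, chi_3> = (1/8)[1*(7)*conj(1) + 1*(7)*conj(1) + 2*(1)*conj(-1) + 2*(5)*conj(1) + 2*(-1)*conj(-1)]
      = (1/8)[(7) + (7) + (-2) + (10) + (2)] = 24/8 = 3
  <chi_rho, chi_4> = (1/8)[1*(7)*conj(1) + 1*(7)*conj(1) + 2*(1)*conj(-1) + 2*(5)*conj(-1) + 2*(-1)*conj(1)]
      = (1/8)[(7) + (7) + (-2) + (-10) + (-2)] = 0/8 = 0
  <chi_rho, chi_5> = (1/8)[1*(7)*conj(2) + 1*(7)*conj(-2) + 2*(1)*conj(0) + 2*(5)*conj(0) + 2*(-1)*conj(0)]
      = (1/8)[(14) + (-14) + (0) + (0) + (0)] = 0/8 = 0
Dimension check: dim(rho) = sum (mult * dim) = 3*1 + 1*1 + 3*1 + 0*1 + 0*2 = 7 = chi_rho(e) = 7.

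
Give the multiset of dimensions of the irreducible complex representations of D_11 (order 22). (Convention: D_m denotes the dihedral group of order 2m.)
Dimensions: 1, 1, 2, 2, 2, 2, 2

Details: There are 7 irreducibles (= number of conjugacy classes). Their dimensions d_i satisfy sum d_i^2 = |G| = 22: 1 + 1 + 4 + 4 + 4 + 4 + 4 = 22.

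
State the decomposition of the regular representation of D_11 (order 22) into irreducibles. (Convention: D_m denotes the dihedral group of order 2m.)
Each irreducible V_i of dimension d_i appears with multiplicity d_i, i.e. rho_reg = (direct sum over all irreducibles V_i) d_i V_i. The irreducible dimensions for D_11 are 1, 1, 2, 2, 2, 2, 2: 2 irreducibles of dimension 1, each with multiplicity 1; 5 irreducibles of dimension 2, each with multiplicity 2. Total dimension 2*1*1 + 5*2*2 = 22 = |G|.

Why: General theorem: in the regular representation of a finite group G, each irreducible appears with multiplicity equal to its dimension. Check: dim(rho_reg) = sum d_i^2 = 1 + 1 + 4 + 4 + 4 + 4 + 4 = 22 = |G|.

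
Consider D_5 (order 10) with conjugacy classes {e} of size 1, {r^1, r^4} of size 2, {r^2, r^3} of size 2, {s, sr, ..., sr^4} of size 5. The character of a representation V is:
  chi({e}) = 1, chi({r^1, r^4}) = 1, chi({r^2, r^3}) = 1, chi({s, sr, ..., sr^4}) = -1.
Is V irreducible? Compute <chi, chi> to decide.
Irreducible: <chi, chi> = 1.

<chi, chi> = (1/|G|) sum_C |C| * |chi(C)|^2 = (1/10)[1*|1|^2 + 2*|1|^2 + 2*|1|^2 + 5*|-1|^2]
  = (1/10)[(1) + (2) + (2) + (5)] = 10/10 = 1.
A character is irreducible iff <chi, chi> = 1, so this representation is irreducible.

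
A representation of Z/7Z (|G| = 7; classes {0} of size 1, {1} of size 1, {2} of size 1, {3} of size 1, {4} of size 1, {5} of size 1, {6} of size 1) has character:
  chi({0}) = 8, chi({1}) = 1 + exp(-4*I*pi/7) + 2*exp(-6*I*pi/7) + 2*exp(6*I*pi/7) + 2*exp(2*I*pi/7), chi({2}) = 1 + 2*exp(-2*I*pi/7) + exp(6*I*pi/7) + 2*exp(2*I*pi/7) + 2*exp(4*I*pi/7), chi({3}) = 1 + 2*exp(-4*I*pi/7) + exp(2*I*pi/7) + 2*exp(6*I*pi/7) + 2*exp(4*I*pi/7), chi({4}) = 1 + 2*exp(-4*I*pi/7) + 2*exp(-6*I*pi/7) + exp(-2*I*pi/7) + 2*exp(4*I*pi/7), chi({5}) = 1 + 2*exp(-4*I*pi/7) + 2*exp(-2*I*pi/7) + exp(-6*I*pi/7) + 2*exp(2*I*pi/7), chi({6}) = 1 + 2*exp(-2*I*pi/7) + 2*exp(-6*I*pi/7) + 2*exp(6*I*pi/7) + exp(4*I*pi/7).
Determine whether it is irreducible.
Not irreducible (reducible): <chi, chi> = 14 > 1.

Derivation: <chi, chi> = (1/|G|) sum_C |C| * |chi(C)|^2 = (1/7)[1*|8|^2 + 1*|1 + exp(-4*I*pi/7) + 2*exp(-6*I*pi/7) + 2*exp(6*I*pi/7) + 2*exp(2*I*pi/7)|^2 + 1*|1 + 2*exp(-2*I*pi/7) + exp(6*I*pi/7) + 2*exp(2*I*pi/7) + 2*exp(4*I*pi/7)|^2 + 1*|1 + 2*exp(-4*I*pi/7) + exp(2*I*pi/7) + 2*exp(6*I*pi/7) + 2*exp(4*I*pi/7)|^2 + 1*|1 + 2*exp(-4*I*pi/7) + 2*exp(-6*I*pi/7) + exp(-2*I*pi/7) + 2*exp(4*I*pi/7)|^2 + 1*|1 + 2*exp(-4*I*pi/7) + 2*exp(-2*I*pi/7) + exp(-6*I*pi/7) + 2*exp(2*I*pi/7)|^2 + 1*|1 + 2*exp(-2*I*pi/7) + 2*exp(-6*I*pi/7) + 2*exp(6*I*pi/7) + exp(4*I*pi/7)|^2]
  = (1/7)[(64) + (14 + 7*exp(-4*I*pi/7) + 8*exp(-2*I*pi/7) + 10*exp(-6*I*pi/7) + 10*exp(6*I*pi/7) + 8*exp(2*I*pi/7) + 7*exp(4*I*pi/7)) + (14 + 10*exp(-2*I*pi/7) + 8*exp(-4*I*pi/7) + 7*exp(-6*I*pi/7) + 7*exp(6*I*pi/7) + 8*exp(4*I*pi/7) + 10*exp(2*I*pi/7)) + (14 + 10*exp(-4*I*pi/7) + 7*exp(-2*I*pi/7) + 8*exp(-6*I*pi/7) + 8*exp(6*I*pi/7) + 7*exp(2*I*pi/7) + 10*exp(4*I*pi/7)) + (14 + 10*exp(-4*I*pi/7) + 7*exp(-2*I*pi/7) + 8*exp(-6*I*pi/7) + 8*exp(6*I*pi/7) + 7*exp(2*I*pi/7) + 10*exp(4*I*pi/7)) + (14 + 10*exp(-2*I*pi/7) + 8*exp(-4*I*pi/7) + 7*exp(-6*I*pi/7) + 7*exp(6*I*pi/7) + 8*exp(4*I*pi/7) + 10*exp(2*I*pi/7)) + (14 + 7*exp(-4*I*pi/7) + 8*exp(-2*I*pi/7) + 10*exp(-6*I*pi/7) + 10*exp(6*I*pi/7) + 8*exp(2*I*pi/7) + 7*exp(4*I*pi/7))] = 98/7 = 14.
(Exp terms are combined using exp(i*s)*conj(exp(i*t)) = exp(i*(s-t)), and sums of them are collapsed using the identity that for every m > 1 the m distinct m-th roots of unity sum to 0, e.g. 1 + exp(2*I*pi/3) + exp(-2*I*pi/3) = 0.)
A character is irreducible iff <chi, chi> = 1, so this representation is reducible.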